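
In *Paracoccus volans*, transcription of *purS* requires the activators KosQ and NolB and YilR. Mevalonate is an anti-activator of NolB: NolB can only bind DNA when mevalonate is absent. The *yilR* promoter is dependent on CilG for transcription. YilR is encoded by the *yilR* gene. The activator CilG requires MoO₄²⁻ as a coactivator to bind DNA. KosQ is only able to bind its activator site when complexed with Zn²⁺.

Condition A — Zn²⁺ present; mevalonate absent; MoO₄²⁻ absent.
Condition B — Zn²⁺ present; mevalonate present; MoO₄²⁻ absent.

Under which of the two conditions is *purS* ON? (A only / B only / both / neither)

neither

Condition A:
Zn²⁺ is present, so KosQ is active.
Mevalonate is absent, so NolB is active.
MoO₄²⁻ is absent, so CilG is inactive.
Required activator CilG is absent, so *yilR* is not transcribed.
So YilR is not produced.
Required activator YilR is absent, so *purS* is not transcribed.
→ *purS* is OFF in A.
Condition B:
Zn²⁺ is present, so KosQ is active.
Mevalonate is present, so NolB is inactive.
MoO₄²⁻ is absent, so CilG is inactive.
Required activator CilG is absent, so *yilR* is not transcribed.
So YilR is not produced.
Required activator NolB is absent, so *purS* is not transcribed.
→ *purS* is OFF in B.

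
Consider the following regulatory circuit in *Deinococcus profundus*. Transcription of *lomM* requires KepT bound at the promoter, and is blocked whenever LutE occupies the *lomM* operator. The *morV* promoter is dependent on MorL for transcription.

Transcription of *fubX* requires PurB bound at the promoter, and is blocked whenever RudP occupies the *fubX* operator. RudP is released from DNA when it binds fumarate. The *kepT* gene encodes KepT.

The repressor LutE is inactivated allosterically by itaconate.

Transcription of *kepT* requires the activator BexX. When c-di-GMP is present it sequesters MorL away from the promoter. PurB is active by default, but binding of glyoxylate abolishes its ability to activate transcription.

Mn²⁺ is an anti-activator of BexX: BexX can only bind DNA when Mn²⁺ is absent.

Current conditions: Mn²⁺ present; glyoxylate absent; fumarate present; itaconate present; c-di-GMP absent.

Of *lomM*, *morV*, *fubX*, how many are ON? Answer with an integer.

Itaconate is present, so LutE is inactive.
Mn²⁺ is present, so BexX is inactive.
Required activator BexX is absent, so *kepT* is not transcribed.
So KepT is not produced.
Required activator KepT is absent, so *lomM* is not transcribed.
→ *lomM* is OFF.
c-di-GMP is absent, so MorL is active.
No repressor is bound and MorL is active, so *morV* is transcribed.
→ *morV* is ON.
Glyoxylate is absent, so PurB is active.
Fumarate is present, so RudP is inactive.
No repressor is bound and PurB is active, so *fubX* is transcribed.
→ *fubX* is ON.
2 of the 3 genes are transcribed.

2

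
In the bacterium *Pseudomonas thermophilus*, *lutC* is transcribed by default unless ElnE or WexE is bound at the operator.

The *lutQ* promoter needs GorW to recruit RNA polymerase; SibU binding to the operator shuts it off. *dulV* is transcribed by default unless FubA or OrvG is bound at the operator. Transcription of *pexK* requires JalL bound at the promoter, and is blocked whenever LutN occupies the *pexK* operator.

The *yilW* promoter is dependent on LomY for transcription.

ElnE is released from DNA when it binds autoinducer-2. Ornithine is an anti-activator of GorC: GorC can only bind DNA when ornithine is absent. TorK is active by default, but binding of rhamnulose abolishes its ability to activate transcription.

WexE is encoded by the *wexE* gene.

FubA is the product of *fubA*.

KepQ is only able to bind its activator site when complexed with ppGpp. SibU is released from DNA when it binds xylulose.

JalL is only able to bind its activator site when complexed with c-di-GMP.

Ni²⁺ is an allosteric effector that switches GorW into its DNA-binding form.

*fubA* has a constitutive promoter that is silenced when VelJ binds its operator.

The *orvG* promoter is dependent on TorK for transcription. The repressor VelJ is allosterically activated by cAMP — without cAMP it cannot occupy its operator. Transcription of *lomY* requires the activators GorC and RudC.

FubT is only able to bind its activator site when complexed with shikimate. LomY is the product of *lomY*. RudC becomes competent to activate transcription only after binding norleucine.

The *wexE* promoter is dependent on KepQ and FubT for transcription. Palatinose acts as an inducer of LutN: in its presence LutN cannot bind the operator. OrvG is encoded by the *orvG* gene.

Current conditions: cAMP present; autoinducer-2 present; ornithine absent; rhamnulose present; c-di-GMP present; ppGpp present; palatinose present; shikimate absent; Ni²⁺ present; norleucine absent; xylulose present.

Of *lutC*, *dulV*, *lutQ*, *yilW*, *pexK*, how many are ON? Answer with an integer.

Autoinducer-2 is present, so ElnE is inactive.
ppGpp is present, so KepQ is active.
Shikimate is absent, so FubT is inactive.
Required activator FubT is absent, so *wexE* is not transcribed.
So WexE is not produced.
With no repressor bound, *lutC* is transcribed.
→ *lutC* is ON.
cAMP is present, so VelJ is active.
With repressor VelJ bound, *fubA* is not transcribed.
So FubA is not produced.
Rhamnulose is present, so TorK is inactive.
Required activator TorK is absent, so *orvG* is not transcribed.
So OrvG is not produced.
With no repressor bound, *dulV* is transcribed.
→ *dulV* is ON.
Ni²⁺ is present, so GorW is active.
Xylulose is present, so SibU is inactive.
No repressor is bound and GorW is active, so *lutQ* is transcribed.
→ *lutQ* is ON.
Ornithine is absent, so GorC is active.
Norleucine is absent, so RudC is inactive.
Required activator RudC is absent, so *lomY* is not transcribed.
So LomY is not produced.
Required activator LomY is absent, so *yilW* is not transcribed.
→ *yilW* is OFF.
c-di-GMP is present, so JalL is active.
Palatinose is present, so LutN is inactive.
No repressor is bound and JalL is active, so *pexK* is transcribed.
→ *pexK* is ON.
4 of the 5 genes are transcribed.

4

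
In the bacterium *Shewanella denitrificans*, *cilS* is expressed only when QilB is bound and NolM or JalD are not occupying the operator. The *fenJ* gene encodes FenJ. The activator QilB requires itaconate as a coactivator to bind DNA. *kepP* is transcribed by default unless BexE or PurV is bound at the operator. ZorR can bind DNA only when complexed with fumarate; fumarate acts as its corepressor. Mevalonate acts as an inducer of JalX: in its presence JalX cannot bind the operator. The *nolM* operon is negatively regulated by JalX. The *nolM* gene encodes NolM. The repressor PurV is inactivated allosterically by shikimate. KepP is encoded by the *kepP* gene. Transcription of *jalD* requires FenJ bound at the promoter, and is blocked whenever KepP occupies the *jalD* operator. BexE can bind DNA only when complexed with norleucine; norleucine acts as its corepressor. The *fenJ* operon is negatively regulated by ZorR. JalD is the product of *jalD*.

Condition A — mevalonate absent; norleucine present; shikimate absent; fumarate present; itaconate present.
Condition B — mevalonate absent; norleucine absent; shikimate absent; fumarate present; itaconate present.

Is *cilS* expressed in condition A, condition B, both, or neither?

both

Condition A:
Mevalonate is absent, so JalX is active.
With repressor JalX bound, *nolM* is not transcribed.
So NolM is not produced.
Norleucine is present, so BexE is active.
Shikimate is absent, so PurV is active.
With repressor BexE bound, *kepP* is not transcribed.
So KepP is not produced.
Fumarate is present, so ZorR is active.
With repressor ZorR bound, *fenJ* is not transcribed.
So FenJ is not produced.
Required activator FenJ is absent, so *jalD* is not transcribed.
So JalD is not produced.
Itaconate is present, so QilB is active.
No repressor is bound and QilB is active, so *cilS* is transcribed.
→ *cilS* is ON in A.
Condition B:
Mevalonate is absent, so JalX is active.
With repressor JalX bound, *nolM* is not transcribed.
So NolM is not produced.
Norleucine is absent, so BexE is inactive.
Shikimate is absent, so PurV is active.
With repressor PurV bound, *kepP* is not transcribed.
So KepP is not produced.
Fumarate is present, so ZorR is active.
With repressor ZorR bound, *fenJ* is not transcribed.
So FenJ is not produced.
Required activator FenJ is absent, so *jalD* is not transcribed.
So JalD is not produced.
Itaconate is present, so QilB is active.
No repressor is bound and QilB is active, so *cilS* is transcribed.
→ *cilS* is ON in B.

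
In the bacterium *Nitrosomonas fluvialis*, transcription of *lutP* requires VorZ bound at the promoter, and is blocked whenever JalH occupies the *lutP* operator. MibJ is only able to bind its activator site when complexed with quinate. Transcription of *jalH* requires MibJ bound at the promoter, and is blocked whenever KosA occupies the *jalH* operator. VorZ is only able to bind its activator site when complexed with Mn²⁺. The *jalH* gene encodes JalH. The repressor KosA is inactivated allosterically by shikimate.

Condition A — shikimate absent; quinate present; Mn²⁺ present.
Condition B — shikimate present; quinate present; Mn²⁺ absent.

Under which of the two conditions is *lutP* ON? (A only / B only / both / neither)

Condition A:
Shikimate is absent, so KosA is active.
Quinate is present, so MibJ is active.
With repressor KosA bound, *jalH* is not transcribed.
So JalH is not produced.
Mn²⁺ is present, so VorZ is active.
No repressor is bound and VorZ is active, so *lutP* is transcribed.
→ *lutP* is ON in A.
Condition B:
Shikimate is present, so KosA is inactive.
Quinate is present, so MibJ is active.
No repressor is bound and MibJ is active, so *jalH* is transcribed.
So JalH is produced and active.
Mn²⁺ is absent, so VorZ is inactive.
With repressor JalH bound, *lutP* is not transcribed.
→ *lutP* is OFF in B.

A only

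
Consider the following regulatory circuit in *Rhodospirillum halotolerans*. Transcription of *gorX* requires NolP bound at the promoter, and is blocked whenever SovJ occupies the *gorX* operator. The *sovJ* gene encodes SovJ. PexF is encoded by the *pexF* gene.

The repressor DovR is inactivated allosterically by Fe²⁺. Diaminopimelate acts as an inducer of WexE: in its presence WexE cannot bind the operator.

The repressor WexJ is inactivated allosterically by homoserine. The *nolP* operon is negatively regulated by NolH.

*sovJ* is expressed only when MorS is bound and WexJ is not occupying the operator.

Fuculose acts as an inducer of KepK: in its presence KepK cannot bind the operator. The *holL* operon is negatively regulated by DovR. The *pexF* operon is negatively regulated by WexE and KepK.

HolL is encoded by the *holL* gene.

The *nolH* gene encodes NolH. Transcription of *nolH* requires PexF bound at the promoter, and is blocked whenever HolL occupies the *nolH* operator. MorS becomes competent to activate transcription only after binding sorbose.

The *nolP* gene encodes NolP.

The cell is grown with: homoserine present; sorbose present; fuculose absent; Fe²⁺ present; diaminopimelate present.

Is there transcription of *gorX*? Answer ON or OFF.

Sorbose is present, so MorS is active.
Homoserine is present, so WexJ is inactive.
No repressor is bound and MorS is active, so *sovJ* is transcribed.
So SovJ is produced and active.
Diaminopimelate is present, so WexE is inactive.
Fuculose is absent, so KepK is active.
With repressor KepK bound, *pexF* is not transcribed.
So PexF is not produced.
Fe²⁺ is present, so DovR is inactive.
With no repressor bound, *holL* is transcribed.
So HolL is produced and active.
With repressor HolL bound, *nolH* is not transcribed.
So NolH is not produced.
With no repressor bound, *nolP* is transcribed.
So NolP is produced and active.
With repressor SovJ bound, *gorX* is not transcribed.

OFF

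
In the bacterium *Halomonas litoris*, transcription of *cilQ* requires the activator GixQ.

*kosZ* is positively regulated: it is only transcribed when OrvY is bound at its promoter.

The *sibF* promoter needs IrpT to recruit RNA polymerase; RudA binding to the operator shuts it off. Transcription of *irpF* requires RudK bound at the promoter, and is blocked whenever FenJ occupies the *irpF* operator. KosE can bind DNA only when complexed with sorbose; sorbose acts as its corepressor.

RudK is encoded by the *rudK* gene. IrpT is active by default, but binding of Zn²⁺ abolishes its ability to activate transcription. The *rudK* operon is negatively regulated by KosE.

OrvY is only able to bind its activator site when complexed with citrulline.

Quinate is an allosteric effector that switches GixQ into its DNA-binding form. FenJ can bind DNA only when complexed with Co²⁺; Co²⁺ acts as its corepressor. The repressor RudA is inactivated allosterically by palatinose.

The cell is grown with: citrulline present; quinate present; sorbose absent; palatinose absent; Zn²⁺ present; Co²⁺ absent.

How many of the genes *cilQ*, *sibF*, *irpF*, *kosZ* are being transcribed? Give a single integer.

Quinate is present, so GixQ is active.
No repressor is bound and GixQ is active, so *cilQ* is transcribed.
→ *cilQ* is ON.
Palatinose is absent, so RudA is active.
Zn²⁺ is present, so IrpT is inactive.
With repressor RudA bound, *sibF* is not transcribed.
→ *sibF* is OFF.
Co²⁺ is absent, so FenJ is inactive.
Sorbose is absent, so KosE is inactive.
With no repressor bound, *rudK* is transcribed.
So RudK is produced and active.
No repressor is bound and RudK is active, so *irpF* is transcribed.
→ *irpF* is ON.
Citrulline is present, so OrvY is active.
No repressor is bound and OrvY is active, so *kosZ* is transcribed.
→ *kosZ* is ON.
3 of the 4 genes are transcribed.

3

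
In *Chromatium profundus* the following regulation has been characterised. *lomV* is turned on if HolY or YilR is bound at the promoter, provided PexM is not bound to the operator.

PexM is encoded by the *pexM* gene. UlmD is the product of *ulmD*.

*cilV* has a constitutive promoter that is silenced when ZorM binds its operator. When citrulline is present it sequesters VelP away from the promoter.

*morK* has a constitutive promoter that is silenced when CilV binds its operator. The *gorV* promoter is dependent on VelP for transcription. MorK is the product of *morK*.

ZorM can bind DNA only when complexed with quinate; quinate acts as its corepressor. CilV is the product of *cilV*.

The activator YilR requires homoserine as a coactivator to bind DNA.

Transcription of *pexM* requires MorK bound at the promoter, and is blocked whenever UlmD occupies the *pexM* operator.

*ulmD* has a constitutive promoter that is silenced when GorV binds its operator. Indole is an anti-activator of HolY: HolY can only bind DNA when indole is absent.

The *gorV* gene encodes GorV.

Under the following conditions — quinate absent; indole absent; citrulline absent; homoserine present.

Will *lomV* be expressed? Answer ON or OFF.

ON

Indole is absent, so HolY is active.
Quinate is absent, so ZorM is inactive.
With no repressor bound, *cilV* is transcribed.
So CilV is produced and active.
With repressor CilV bound, *morK* is not transcribed.
So MorK is not produced.
Citrulline is absent, so VelP is active.
No repressor is bound and VelP is active, so *gorV* is transcribed.
So GorV is produced and active.
With repressor GorV bound, *ulmD* is not transcribed.
So UlmD is not produced.
Required activator MorK is absent, so *pexM* is not transcribed.
So PexM is not produced.
Homoserine is present, so YilR is active.
Activator HolY is present, so *lomV* is transcribed.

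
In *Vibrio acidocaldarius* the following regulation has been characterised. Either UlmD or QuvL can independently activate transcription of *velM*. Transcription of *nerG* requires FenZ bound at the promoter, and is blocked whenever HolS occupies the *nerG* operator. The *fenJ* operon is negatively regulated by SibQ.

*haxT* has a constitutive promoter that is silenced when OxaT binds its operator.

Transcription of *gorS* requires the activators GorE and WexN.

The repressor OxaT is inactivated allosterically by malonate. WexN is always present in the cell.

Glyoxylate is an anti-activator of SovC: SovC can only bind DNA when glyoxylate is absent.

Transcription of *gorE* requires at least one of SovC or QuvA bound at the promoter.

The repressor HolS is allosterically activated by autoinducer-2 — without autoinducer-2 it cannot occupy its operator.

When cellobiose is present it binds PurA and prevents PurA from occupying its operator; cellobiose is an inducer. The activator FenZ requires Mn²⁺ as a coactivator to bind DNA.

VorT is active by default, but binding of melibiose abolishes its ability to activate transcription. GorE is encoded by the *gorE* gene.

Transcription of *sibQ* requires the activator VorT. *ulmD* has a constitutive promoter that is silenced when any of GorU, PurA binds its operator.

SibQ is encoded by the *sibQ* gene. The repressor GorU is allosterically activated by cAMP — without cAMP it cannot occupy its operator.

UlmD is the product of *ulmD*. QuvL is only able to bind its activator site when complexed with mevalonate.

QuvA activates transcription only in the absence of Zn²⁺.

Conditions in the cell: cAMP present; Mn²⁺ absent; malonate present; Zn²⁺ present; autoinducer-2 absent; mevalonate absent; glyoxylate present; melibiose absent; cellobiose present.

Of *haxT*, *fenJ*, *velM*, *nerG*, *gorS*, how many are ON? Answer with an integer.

Malonate is present, so OxaT is inactive.
With no repressor bound, *haxT* is transcribed.
→ *haxT* is ON.
Melibiose is absent, so VorT is active.
No repressor is bound and VorT is active, so *sibQ* is transcribed.
So SibQ is produced and active.
With repressor SibQ bound, *fenJ* is not transcribed.
→ *fenJ* is OFF.
cAMP is present, so GorU is active.
Cellobiose is present, so PurA is inactive.
With repressor GorU bound, *ulmD* is not transcribed.
So UlmD is not produced.
Mevalonate is absent, so QuvL is inactive.
No activator is available at the *velM* promoter, so *velM* is not transcribed.
→ *velM* is OFF.
Autoinducer-2 is absent, so HolS is inactive.
Mn²⁺ is absent, so FenZ is inactive.
Required activator FenZ is absent, so *nerG* is not transcribed.
→ *nerG* is OFF.
Glyoxylate is present, so SovC is inactive.
Zn²⁺ is present, so QuvA is inactive.
No activator is available at the *gorE* promoter, so *gorE* is not transcribed.
So GorE is not produced.
WexN is produced constitutively and is active.
Required activator GorE is absent, so *gorS* is not transcribed.
→ *gorS* is OFF.
1 of the 5 genes is transcribed.

1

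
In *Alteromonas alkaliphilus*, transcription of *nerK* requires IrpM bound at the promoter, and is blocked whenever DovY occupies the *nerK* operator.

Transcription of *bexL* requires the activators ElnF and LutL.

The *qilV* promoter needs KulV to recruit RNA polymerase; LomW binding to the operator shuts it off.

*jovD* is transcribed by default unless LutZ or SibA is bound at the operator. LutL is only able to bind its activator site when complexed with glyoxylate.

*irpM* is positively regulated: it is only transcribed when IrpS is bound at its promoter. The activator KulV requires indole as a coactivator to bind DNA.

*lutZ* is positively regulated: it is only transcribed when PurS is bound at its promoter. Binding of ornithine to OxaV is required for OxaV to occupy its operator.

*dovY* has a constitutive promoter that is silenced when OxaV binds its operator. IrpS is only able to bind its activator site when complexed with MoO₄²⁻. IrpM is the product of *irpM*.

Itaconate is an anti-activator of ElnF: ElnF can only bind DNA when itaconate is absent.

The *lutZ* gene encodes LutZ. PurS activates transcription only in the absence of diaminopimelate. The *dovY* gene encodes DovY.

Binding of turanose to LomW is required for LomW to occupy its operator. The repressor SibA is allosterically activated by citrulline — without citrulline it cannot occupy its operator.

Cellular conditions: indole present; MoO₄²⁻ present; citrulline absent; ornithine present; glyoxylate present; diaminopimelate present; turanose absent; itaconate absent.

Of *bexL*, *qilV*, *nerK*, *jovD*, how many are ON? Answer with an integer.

4

Itaconate is absent, so ElnF is active.
Glyoxylate is present, so LutL is active.
No repressor is bound and ElnF and LutL are active, so *bexL* is transcribed.
→ *bexL* is ON.
Indole is present, so KulV is active.
Turanose is absent, so LomW is inactive.
No repressor is bound and KulV is active, so *qilV* is transcribed.
→ *qilV* is ON.
MoO₄²⁻ is present, so IrpS is active.
No repressor is bound and IrpS is active, so *irpM* is transcribed.
So IrpM is produced and active.
Ornithine is present, so OxaV is active.
With repressor OxaV bound, *dovY* is not transcribed.
So DovY is not produced.
No repressor is bound and IrpM is active, so *nerK* is transcribed.
→ *nerK* is ON.
Diaminopimelate is present, so PurS is inactive.
Required activator PurS is absent, so *lutZ* is not transcribed.
So LutZ is not produced.
Citrulline is absent, so SibA is inactive.
With no repressor bound, *jovD* is transcribed.
→ *jovD* is ON.
4 of the 4 genes are transcribed.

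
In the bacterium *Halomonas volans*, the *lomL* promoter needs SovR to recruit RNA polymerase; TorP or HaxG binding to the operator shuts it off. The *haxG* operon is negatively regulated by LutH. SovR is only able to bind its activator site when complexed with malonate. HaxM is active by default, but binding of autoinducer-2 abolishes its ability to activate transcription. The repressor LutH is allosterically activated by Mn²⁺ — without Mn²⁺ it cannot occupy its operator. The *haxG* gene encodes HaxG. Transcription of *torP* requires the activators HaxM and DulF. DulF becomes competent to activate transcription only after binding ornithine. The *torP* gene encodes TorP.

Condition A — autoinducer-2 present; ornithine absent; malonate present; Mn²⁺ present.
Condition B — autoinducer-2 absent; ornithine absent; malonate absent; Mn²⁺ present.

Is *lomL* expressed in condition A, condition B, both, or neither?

A only

Condition A:
Autoinducer-2 is present, so HaxM is inactive.
Ornithine is absent, so DulF is inactive.
Required activator HaxM is absent, so *torP* is not transcribed.
So TorP is not produced.
Malonate is present, so SovR is active.
Mn²⁺ is present, so LutH is active.
With repressor LutH bound, *haxG* is not transcribed.
So HaxG is not produced.
No repressor is bound and SovR is active, so *lomL* is transcribed.
→ *lomL* is ON in A.
Condition B:
Autoinducer-2 is absent, so HaxM is active.
Ornithine is absent, so DulF is inactive.
Required activator DulF is absent, so *torP* is not transcribed.
So TorP is not produced.
Malonate is absent, so SovR is inactive.
Mn²⁺ is present, so LutH is active.
With repressor LutH bound, *haxG* is not transcribed.
So HaxG is not produced.
Required activator SovR is absent, so *lomL* is not transcribed.
→ *lomL* is OFF in B.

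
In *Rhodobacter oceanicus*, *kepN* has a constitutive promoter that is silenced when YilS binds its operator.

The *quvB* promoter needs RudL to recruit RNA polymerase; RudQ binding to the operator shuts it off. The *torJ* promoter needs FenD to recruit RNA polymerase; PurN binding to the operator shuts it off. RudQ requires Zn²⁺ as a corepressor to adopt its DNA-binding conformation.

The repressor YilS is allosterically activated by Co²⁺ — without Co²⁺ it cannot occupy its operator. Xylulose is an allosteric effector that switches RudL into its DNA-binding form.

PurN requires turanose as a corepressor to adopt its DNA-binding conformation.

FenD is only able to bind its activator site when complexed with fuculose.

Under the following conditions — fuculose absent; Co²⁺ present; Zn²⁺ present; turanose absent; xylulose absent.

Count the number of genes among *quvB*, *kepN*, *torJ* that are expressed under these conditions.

Xylulose is absent, so RudL is inactive.
Zn²⁺ is present, so RudQ is active.
With repressor RudQ bound, *quvB* is not transcribed.
→ *quvB* is OFF.
Co²⁺ is present, so YilS is active.
With repressor YilS bound, *kepN* is not transcribed.
→ *kepN* is OFF.
Fuculose is absent, so FenD is inactive.
Turanose is absent, so PurN is inactive.
Required activator FenD is absent, so *torJ* is not transcribed.
→ *torJ* is OFF.
0 of the 3 genes are transcribed.

0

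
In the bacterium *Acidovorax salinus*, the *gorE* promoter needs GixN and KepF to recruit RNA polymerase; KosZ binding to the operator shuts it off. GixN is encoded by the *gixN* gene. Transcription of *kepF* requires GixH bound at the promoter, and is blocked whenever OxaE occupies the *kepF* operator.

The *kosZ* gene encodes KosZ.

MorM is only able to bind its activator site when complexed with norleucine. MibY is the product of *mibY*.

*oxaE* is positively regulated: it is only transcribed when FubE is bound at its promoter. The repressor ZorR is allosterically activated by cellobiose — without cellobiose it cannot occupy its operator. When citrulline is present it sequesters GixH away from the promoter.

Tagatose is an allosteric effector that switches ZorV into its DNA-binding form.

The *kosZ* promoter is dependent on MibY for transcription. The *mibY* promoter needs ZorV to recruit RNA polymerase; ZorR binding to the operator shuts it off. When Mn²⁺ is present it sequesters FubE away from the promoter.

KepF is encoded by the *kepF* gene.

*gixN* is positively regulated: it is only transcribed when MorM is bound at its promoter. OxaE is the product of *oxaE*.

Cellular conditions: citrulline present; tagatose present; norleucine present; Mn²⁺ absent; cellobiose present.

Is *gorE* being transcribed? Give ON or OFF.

OFF

Norleucine is present, so MorM is active.
No repressor is bound and MorM is active, so *gixN* is transcribed.
So GixN is produced and active.
Citrulline is present, so GixH is inactive.
Mn²⁺ is absent, so FubE is active.
No repressor is bound and FubE is active, so *oxaE* is transcribed.
So OxaE is produced and active.
With repressor OxaE bound, *kepF* is not transcribed.
So KepF is not produced.
Tagatose is present, so ZorV is active.
Cellobiose is present, so ZorR is active.
With repressor ZorR bound, *mibY* is not transcribed.
So MibY is not produced.
Required activator MibY is absent, so *kosZ* is not transcribed.
So KosZ is not produced.
Required activator KepF is absent, so *gorE* is not transcribed.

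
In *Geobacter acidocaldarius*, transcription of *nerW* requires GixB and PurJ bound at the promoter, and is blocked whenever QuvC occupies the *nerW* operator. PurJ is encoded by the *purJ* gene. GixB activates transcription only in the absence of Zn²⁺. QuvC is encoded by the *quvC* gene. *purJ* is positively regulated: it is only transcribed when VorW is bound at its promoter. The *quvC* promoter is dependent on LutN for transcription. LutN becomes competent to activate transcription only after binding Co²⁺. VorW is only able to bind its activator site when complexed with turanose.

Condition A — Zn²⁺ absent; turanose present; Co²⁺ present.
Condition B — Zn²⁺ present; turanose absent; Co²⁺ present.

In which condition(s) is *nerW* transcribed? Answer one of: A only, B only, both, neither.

neither

Condition A:
Zn²⁺ is absent, so GixB is active.
Turanose is present, so VorW is active.
No repressor is bound and VorW is active, so *purJ* is transcribed.
So PurJ is produced and active.
Co²⁺ is present, so LutN is active.
No repressor is bound and LutN is active, so *quvC* is transcribed.
So QuvC is produced and active.
With repressor QuvC bound, *nerW* is not transcribed.
→ *nerW* is OFF in A.
Condition B:
Zn²⁺ is present, so GixB is inactive.
Turanose is absent, so VorW is inactive.
Required activator VorW is absent, so *purJ* is not transcribed.
So PurJ is not produced.
Co²⁺ is present, so LutN is active.
No repressor is bound and LutN is active, so *quvC* is transcribed.
So QuvC is produced and active.
With repressor QuvC bound, *nerW* is not transcribed.
→ *nerW* is OFF in B.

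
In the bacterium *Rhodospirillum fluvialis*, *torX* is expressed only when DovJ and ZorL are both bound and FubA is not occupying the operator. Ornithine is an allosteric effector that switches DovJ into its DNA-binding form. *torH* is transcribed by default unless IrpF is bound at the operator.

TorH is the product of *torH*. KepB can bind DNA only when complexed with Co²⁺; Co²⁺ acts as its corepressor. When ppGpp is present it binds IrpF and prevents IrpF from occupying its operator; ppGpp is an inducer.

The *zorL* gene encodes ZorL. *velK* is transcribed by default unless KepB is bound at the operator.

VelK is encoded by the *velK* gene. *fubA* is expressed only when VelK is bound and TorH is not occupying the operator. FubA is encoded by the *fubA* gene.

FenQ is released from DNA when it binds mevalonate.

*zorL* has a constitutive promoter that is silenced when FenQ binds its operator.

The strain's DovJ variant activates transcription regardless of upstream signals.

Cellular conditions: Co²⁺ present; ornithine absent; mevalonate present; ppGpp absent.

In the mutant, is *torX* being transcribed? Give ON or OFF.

ppGpp is absent, so IrpF is active.
With repressor IrpF bound, *torH* is not transcribed.
So TorH is not produced.
Co²⁺ is present, so KepB is active.
With repressor KepB bound, *velK* is not transcribed.
So VelK is not produced.
Required activator VelK is absent, so *fubA* is not transcribed.
So FubA is not produced.
DovJ is constitutively active in this strain.
Mevalonate is present, so FenQ is inactive.
With no repressor bound, *zorL* is transcribed.
So ZorL is produced and active.
No repressor is bound and DovJ and ZorL are active, so *torX* is transcribed.

ON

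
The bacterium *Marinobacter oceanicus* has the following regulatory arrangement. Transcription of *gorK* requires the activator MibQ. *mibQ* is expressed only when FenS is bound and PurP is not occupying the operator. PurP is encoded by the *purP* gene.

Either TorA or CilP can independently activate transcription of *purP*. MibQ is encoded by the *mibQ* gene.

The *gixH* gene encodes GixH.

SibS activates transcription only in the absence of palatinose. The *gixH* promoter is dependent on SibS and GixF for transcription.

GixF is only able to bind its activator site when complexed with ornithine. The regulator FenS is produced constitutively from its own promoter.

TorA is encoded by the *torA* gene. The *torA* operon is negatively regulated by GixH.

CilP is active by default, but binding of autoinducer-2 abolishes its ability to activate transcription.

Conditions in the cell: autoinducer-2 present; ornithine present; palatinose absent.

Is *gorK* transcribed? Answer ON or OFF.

Palatinose is absent, so SibS is active.
Ornithine is present, so GixF is active.
No repressor is bound and SibS and GixF are active, so *gixH* is transcribed.
So GixH is produced and active.
With repressor GixH bound, *torA* is not transcribed.
So TorA is not produced.
Autoinducer-2 is present, so CilP is inactive.
No activator is available at the *purP* promoter, so *purP* is not transcribed.
So PurP is not produced.
FenS is produced constitutively and is active.
No repressor is bound and FenS is active, so *mibQ* is transcribed.
So MibQ is produced and active.
No repressor is bound and MibQ is active, so *gorK* is transcribed.

ON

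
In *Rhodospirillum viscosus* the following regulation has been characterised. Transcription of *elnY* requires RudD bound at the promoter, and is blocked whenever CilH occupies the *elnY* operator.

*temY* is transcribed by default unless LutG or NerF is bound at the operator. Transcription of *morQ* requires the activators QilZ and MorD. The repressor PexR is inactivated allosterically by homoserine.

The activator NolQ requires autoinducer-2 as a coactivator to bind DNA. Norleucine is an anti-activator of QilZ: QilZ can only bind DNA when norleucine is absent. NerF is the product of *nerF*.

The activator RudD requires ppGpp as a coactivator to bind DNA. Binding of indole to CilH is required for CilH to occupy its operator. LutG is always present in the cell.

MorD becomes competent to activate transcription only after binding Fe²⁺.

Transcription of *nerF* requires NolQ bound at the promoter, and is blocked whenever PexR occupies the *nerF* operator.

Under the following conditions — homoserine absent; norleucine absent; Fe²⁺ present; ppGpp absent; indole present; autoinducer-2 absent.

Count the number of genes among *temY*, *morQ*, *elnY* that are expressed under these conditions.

LutG is produced constitutively and is active.
Homoserine is absent, so PexR is active.
Autoinducer-2 is absent, so NolQ is inactive.
With repressor PexR bound, *nerF* is not transcribed.
So NerF is not produced.
With repressor LutG bound, *temY* is not transcribed.
→ *temY* is OFF.
Norleucine is absent, so QilZ is active.
Fe²⁺ is present, so MorD is active.
No repressor is bound and QilZ and MorD are active, so *morQ* is transcribed.
→ *morQ* is ON.
ppGpp is absent, so RudD is inactive.
Indole is present, so CilH is active.
With repressor CilH bound, *elnY* is not transcribed.
→ *elnY* is OFF.
1 of the 3 genes is transcribed.

1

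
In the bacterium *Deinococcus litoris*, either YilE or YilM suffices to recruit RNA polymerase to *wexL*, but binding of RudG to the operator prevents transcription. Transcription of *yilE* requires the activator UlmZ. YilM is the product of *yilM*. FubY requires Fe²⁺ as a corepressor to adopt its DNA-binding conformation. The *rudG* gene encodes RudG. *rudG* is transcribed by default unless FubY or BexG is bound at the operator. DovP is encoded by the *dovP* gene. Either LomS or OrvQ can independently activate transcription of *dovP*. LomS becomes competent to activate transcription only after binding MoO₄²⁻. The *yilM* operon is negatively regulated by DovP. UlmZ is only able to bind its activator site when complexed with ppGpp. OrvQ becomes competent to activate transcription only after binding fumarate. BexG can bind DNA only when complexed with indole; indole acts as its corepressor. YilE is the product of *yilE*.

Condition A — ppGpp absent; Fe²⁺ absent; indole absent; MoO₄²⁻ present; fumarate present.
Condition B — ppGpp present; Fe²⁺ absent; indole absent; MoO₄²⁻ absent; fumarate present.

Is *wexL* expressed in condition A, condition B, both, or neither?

neither

Condition A:
ppGpp is absent, so UlmZ is inactive.
Required activator UlmZ is absent, so *yilE* is not transcribed.
So YilE is not produced.
Fe²⁺ is absent, so FubY is inactive.
Indole is absent, so BexG is inactive.
With no repressor bound, *rudG* is transcribed.
So RudG is produced and active.
MoO₄²⁻ is present, so LomS is active.
Fumarate is present, so OrvQ is active.
Activator LomS is present, so *dovP* is transcribed.
So DovP is produced and active.
With repressor DovP bound, *yilM* is not transcribed.
So YilM is not produced.
With repressor RudG bound, *wexL* is not transcribed.
→ *wexL* is OFF in A.
Condition B:
ppGpp is present, so UlmZ is active.
No repressor is bound and UlmZ is active, so *yilE* is transcribed.
So YilE is produced and active.
Fe²⁺ is absent, so FubY is inactive.
Indole is absent, so BexG is inactive.
With no repressor bound, *rudG* is transcribed.
So RudG is produced and active.
MoO₄²⁻ is absent, so LomS is inactive.
Fumarate is present, so OrvQ is active.
Activator OrvQ is present, so *dovP* is transcribed.
So DovP is produced and active.
With repressor DovP bound, *yilM* is not transcribed.
So YilM is not produced.
With repressor RudG bound, *wexL* is not transcribed.
→ *wexL* is OFF in B.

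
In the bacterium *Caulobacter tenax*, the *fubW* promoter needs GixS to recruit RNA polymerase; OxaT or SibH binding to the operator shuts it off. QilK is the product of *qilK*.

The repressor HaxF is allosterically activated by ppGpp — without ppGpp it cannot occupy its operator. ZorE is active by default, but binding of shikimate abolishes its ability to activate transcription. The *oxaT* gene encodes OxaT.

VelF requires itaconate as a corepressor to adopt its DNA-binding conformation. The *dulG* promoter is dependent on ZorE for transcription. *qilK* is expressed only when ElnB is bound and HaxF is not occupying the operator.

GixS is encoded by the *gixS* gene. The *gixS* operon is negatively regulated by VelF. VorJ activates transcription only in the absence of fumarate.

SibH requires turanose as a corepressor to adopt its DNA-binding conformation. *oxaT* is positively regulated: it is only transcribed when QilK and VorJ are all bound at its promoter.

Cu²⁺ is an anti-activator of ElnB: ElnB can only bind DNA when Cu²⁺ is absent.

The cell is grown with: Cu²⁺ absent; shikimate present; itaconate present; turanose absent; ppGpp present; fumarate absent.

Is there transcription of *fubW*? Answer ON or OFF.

OFF

ppGpp is present, so HaxF is active.
Cu²⁺ is absent, so ElnB is active.
With repressor HaxF bound, *qilK* is not transcribed.
So QilK is not produced.
Fumarate is absent, so VorJ is active.
Required activator QilK is absent, so *oxaT* is not transcribed.
So OxaT is not produced.
Turanose is absent, so SibH is inactive.
Itaconate is present, so VelF is active.
With repressor VelF bound, *gixS* is not transcribed.
So GixS is not produced.
Required activator GixS is absent, so *fubW* is not transcribed.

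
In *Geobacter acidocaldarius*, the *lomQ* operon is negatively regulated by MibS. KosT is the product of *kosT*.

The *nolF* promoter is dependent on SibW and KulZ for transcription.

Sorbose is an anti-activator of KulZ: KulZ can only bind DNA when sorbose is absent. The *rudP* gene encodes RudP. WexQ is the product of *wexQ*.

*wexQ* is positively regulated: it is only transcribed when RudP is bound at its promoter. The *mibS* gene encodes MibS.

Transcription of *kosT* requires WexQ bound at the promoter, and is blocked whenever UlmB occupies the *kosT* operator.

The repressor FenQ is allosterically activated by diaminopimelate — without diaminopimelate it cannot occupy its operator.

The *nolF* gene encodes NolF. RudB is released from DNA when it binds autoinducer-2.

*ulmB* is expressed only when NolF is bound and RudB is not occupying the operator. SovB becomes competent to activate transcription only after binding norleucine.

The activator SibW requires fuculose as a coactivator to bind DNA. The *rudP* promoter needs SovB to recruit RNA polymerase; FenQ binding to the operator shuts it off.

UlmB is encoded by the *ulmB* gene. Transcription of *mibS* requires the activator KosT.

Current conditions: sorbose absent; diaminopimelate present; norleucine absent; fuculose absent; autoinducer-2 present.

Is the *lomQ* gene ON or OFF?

ON

Norleucine is absent, so SovB is inactive.
Diaminopimelate is present, so FenQ is active.
With repressor FenQ bound, *rudP* is not transcribed.
So RudP is not produced.
Required activator RudP is absent, so *wexQ* is not transcribed.
So WexQ is not produced.
Fuculose is absent, so SibW is inactive.
Sorbose is absent, so KulZ is active.
Required activator SibW is absent, so *nolF* is not transcribed.
So NolF is not produced.
Autoinducer-2 is present, so RudB is inactive.
Required activator NolF is absent, so *ulmB* is not transcribed.
So UlmB is not produced.
Required activator WexQ is absent, so *kosT* is not transcribed.
So KosT is not produced.
Required activator KosT is absent, so *mibS* is not transcribed.
So MibS is not produced.
With no repressor bound, *lomQ* is transcribed.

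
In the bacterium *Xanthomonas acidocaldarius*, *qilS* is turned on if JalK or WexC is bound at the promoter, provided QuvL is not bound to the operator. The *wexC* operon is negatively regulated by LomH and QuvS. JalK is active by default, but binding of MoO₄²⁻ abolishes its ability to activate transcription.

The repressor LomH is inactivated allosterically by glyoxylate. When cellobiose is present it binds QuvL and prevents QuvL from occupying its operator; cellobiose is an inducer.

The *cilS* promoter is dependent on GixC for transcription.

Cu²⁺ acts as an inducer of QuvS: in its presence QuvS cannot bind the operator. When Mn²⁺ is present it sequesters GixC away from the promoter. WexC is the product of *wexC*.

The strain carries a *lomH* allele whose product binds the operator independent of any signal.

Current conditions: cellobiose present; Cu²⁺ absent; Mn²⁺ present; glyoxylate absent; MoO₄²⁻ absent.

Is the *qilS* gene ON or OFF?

MoO₄²⁻ is absent, so JalK is active.
LomH is constitutively active in this strain.
Cu²⁺ is absent, so QuvS is active.
With repressor LomH bound, *wexC* is not transcribed.
So WexC is not produced.
Cellobiose is present, so QuvL is inactive.
Activator JalK is present, so *qilS* is transcribed.

ON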